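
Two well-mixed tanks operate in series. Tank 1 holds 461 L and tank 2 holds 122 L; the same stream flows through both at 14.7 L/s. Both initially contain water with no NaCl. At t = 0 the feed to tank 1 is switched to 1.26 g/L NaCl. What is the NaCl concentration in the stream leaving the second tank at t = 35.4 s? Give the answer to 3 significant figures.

Time constants: τᵢ = Vᵢ/Q for each well-mixed tank.
τ₁ = 461/14.7 = 31.361 s; τ₂ = 122/14.7 = 8.2993 s.
Tank 1: C₁ = C_in(1 − e^(−t/τ₁)). Tank 2 (τ₁ ≠ τ₂): C₂ = C_in[1 − (τ₁ e^(−t/τ₁) − τ₂ e^(−t/τ₂))/(τ₁ − τ₂)].
At t = 35.4: e^(−t/τ₁) = 0.32342, e^(−t/τ₂) = 0.014046.
C₂ = 1.26·[1 − (31.361·0.32342 − 8.2993·0.014046)/(23.061)] = 1.26·0.56524 = 0.71221 g/L.

0.712 g/L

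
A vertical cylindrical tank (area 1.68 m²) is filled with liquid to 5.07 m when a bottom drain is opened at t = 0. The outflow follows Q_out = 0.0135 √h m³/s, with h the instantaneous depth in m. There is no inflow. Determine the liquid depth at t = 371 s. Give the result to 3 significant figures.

Mass balance (ρ constant): A dh/dt = −0.0135 √h.
Separate and integrate: 2(√h − √h₀) = −(0.0135/A) t.
√h = √5.07 − 0.0135·371/(2·1.68) = 2.2517 − 1.4906 = 0.76104.
h = 0.76104² = 0.57918 m.

0.579 m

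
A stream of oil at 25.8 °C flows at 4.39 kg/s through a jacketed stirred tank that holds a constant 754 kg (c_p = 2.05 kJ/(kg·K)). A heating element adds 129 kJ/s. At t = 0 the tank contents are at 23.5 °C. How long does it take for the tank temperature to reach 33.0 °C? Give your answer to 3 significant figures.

145 s

First-law balance (no shaft work): M c_p dT/dt = ṁ c_p (T_in − T) + 129.
τ = M/ṁ = 171.75 s; T_ss = T_in + Q̇/(ṁ c_p) = 40.134 °C.
T(t) = T_ss + (T₀ − T_ss) e^(−t/τ). Set T = 33.0:
e^(−t/τ) = (33.0 − 40.134)/(23.5 − 40.134) = 0.42889
t = −171.75 · ln(0.42889) = 145.40 s.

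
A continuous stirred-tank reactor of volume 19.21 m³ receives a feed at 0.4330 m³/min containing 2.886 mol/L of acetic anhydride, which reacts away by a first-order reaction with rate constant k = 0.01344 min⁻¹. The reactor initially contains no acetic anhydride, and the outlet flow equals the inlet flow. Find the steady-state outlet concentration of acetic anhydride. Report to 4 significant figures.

1.808 mol/L

V dC/dt = Q(C_in − C) − k V C.
At steady state: 0 = Q C_in − (Q + kV) C_ss, so C_ss = Q C_in/(Q + kV).
C_ss = 0.4330·2.886/(0.4330 + 0.01344·19.21) = 1.24964/0.691182 = 1.80797 mol/L.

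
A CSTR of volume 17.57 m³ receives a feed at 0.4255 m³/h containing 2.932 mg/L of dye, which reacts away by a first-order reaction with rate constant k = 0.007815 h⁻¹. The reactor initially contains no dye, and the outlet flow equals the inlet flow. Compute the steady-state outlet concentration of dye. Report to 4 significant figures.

Accumulation = in − out − consumed: V dC/dt = Q C_in − Q C − k V C.
Steady state (dC/dt = 0): C_ss = Q C_in/(Q + kV) = C_in/(1 + kV/Q).
C_ss = 0.4255·2.932/(0.4255 + 0.007815·17.57) = 1.24757/0.562810 = 2.21668 mg/L.

2.217 mg/L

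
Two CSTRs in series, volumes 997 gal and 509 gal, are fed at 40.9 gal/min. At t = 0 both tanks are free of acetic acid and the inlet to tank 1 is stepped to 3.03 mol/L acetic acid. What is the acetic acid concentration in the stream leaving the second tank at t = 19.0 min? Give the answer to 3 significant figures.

Time constants: τᵢ = Vᵢ/Q for each well-mixed tank.
τ₁ = 997/40.9 = 24.377 min; τ₂ = 509/40.9 = 12.445 min.
Tank 1: C₁ = C_in(1 − e^(−t/τ₁)). Tank 2 (τ₁ ≠ τ₂): C₂ = C_in[1 − (τ₁ e^(−t/τ₁) − τ₂ e^(−t/τ₂))/(τ₁ − τ₂)].
At t = 19.0: e^(−t/τ₁) = 0.45866, e^(−t/τ₂) = 0.21725.
C₂ = 3.03·[1 − (24.377·0.45866 − 12.445·0.21725)/(11.932)] = 3.03·0.28953 = 0.87728 mol/L.

0.877 mol/L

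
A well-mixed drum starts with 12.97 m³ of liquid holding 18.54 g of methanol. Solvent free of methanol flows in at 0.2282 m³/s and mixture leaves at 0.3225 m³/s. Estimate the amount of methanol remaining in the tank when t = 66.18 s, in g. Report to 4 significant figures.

1.966 g

Total volume: dV/dt = Q_in − Q_out = -0.0943000 m³/s, so V(t) = 12.97 − 0.0943000 t and V(66.18) = 6.72923 m³.
No methanol enters, so dm/dt = −Q_out · (m/V).
Separate: dm/m = −Q_out dt/V(t) ⇒ ln(m/m₀) = −(Q_out/(Q_in−Q_out)) ln(V/V₀).
m = m₀ (V₀/V)^(Q_out/(Q_in−Q_out)) = 18.54 × (12.97/6.72923)^(-3.41994) = 1.96568 g.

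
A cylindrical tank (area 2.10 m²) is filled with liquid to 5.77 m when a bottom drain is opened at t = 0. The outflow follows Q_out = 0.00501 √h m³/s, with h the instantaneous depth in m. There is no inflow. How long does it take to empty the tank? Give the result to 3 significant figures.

2010 s

With no inflow, A dh/dt = −0.00501 √h.
This is separable: 2 d(√h)/dt = −0.00501/A, so √h = √h₀ − (0.00501/(2A)) t.
Tank is empty when √h = 0: t_empty = 2A√h₀/0.00501.
t_empty = 2·2.10·√5.77/0.00501 = 4.2000·2.4021/0.00501 = 2013.7 s.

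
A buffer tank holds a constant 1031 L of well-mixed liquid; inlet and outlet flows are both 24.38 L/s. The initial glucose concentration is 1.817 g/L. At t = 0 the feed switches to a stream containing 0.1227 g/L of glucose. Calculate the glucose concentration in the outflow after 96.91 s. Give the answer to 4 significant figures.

0.2940 g/L

Mass balance on the solute (V constant): V dC/dt = Q(C_in − C).
Rewrite as dC/dt + C/τ = C_in/τ, τ = V/Q = 42.2888 s.
C approaches C_in exponentially: C(t) = C_in + (C₀ − C_in) e^(−t/τ).
C(96.91) = 0.1227 + (1.817 − 0.1227)·e^(−96.91/42.2888) = 0.1227 + (1.69430)·0.101102 = 0.293997 g/L.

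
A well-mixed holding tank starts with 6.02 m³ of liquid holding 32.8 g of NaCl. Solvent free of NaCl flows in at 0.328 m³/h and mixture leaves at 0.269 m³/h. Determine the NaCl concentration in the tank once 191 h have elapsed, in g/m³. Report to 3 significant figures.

0.0155 g/m³

Let m(t) be the amount of NaCl. Volume: V(t) = V₀ + (Q_in − Q_out) t = 6.02 + 0.059000 t; V(191) = 17.289 m³.
Solute balance: dm/dt = 0 − Q_out C = −Q_out m/V(t).
Separate: dm/m = −Q_out dt/V(t) ⇒ ln(m/m₀) = −(Q_out/(Q_in−Q_out)) ln(V/V₀).
m = m₀ (V₀/V)^(Q_out/(Q_in−Q_out)) = 32.8 × (6.02/17.289)^(4.5593) = 0.26725 g.
C = m/V = 0.26725/17.289 = 0.015458 g/m³.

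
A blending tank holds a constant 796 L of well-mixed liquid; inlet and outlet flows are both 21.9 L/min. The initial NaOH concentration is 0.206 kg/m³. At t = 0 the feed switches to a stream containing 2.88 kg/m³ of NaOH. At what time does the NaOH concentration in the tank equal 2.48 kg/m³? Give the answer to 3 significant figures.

69.1 min

Transient balance on the dissolved component: V dC/dt = Q(C_in − C), so τ = V/Q = 36.347 min.
C(t) = C_in + (C₀ − C_in) e^(−t/τ). Set C = 2.48 and solve for t:
e^(−t/τ) = (C − C_in)/(C₀ − C_in) = (2.48 − 2.88)/(0.206 − 2.88) = 0.14959
t = −τ ln(…) = 36.347 × 1.8999 = 69.054 min.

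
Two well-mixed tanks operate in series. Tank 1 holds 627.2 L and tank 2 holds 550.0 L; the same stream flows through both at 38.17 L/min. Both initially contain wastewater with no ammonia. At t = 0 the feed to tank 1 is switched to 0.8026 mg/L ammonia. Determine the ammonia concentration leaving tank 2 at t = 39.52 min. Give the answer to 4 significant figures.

0.5823 mg/L

Each tank obeys Vᵢ dCᵢ/dt = Q(Cᵢ₋₁ − Cᵢ), so τᵢ = Vᵢ/Q.
τ₁ = 627.2/38.17 = 16.4318 min; τ₂ = 550.0/38.17 = 14.4092 min.
Solving the cascade with C₁(0)=C₂(0)=0 gives C₂(t) = C_in[1 − (τ₁ e^(−t/τ₁) − τ₂ e^(−t/τ₂))/(τ₁ − τ₂)].
At t = 39.52: e^(−t/τ₁) = 0.0902565, e^(−t/τ₂) = 0.0643970.
C₂ = 0.8026·[1 − (16.4318·0.0902565 − 14.4092·0.0643970)/(2.02253)] = 0.8026·0.725511 = 0.582295 mg/L.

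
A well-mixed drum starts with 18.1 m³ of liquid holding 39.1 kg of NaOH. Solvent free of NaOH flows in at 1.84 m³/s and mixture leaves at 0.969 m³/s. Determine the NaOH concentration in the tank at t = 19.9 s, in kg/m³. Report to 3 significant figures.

0.523 kg/m³

Total volume: dV/dt = Q_in − Q_out = 0.87100 m³/s, so V(t) = 18.1 + 0.87100 t and V(19.9) = 35.433 m³.
Species balance (pure solvent in): dm/dt = −Q_out · m/V(t).
dm/m = −Q_out dt/(V₀ + 0.87100 t); integrating gives ln(m/m₀) = −(Q_out/(Q_in−Q_out)) ln(V/V₀).
m = m₀ (V₀/V)^(Q_out/(Q_in−Q_out)) = 39.1 × (18.1/35.433)^(1.1125) = 18.519 kg.
C = m/V = 18.519/35.433 = 0.52266 kg/m³.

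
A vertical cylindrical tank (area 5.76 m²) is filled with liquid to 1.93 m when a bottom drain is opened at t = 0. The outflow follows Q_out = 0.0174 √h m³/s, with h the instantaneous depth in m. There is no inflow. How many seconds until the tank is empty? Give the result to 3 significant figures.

With no inflow, A dh/dt = −0.0174 √h.
∫ h^(−1/2) dh = −(0.0174/A) ∫ dt, giving 2√h = 2√h₀ − (0.0174/A) t.
Tank is empty when √h = 0: t_empty = 2A√h₀/0.0174.
t_empty = 2·5.76·√1.93/0.0174 = 11.520·1.3892/0.0174 = 919.78 s.

920 s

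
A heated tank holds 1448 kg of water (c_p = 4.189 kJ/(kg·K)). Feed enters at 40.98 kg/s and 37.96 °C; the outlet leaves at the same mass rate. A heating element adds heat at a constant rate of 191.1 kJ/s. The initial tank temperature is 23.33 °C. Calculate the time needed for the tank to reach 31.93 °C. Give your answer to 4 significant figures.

M c_p dT/dt = ṁ c_p (T_in − T) + Q̇.
τ = M/ṁ = 35.3343 s; T_ss = T_in + Q̇/(ṁ c_p) = 39.0732 °C.
T(t) = T_ss + (T₀ − T_ss) e^(−t/τ). Set T = 31.93:
e^(−t/τ) = (31.93 − 39.0732)/(23.33 − 39.0732) = 0.453733
t = −35.3343 · ln(0.453733) = 27.9228 s.

27.92 s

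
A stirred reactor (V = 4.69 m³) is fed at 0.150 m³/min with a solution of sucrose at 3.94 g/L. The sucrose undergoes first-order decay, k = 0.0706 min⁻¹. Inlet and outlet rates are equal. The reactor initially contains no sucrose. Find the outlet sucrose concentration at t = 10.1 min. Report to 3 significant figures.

Species balance: V dC/dt = Q C_in − Q C − k V C.
dC/dt = (Q/V) C_in − (Q/V + k) C; effective rate a = Q/V + k = 0.031983 + 0.0706 = 0.10258 min⁻¹.
C_ss = Q C_in/(Q + kV) = 1.2284 g/L; C(t) = C_ss + (C₀ − C_ss) e^(−a t).
C(10.1) = 1.2284 + (-1.2284)·e^(−0.10258·10.1) = 1.2284 + (-1.2284)·0.35484 = 0.79251 g/L.

0.793 g/L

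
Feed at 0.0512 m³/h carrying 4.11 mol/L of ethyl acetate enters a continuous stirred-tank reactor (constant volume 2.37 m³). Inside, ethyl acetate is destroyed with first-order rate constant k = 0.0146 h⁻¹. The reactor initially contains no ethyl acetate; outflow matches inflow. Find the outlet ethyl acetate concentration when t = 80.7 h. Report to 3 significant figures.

2.32 mol/L

Accumulation = in − out − consumed: V dC/dt = Q C_in − Q C − k V C.
This is linear with rate a = Q/V + k = 0.036203 h⁻¹.
C_ss = Q C_in/(Q + kV) = 2.4525 mol/L; C(t) = C_ss + (C₀ − C_ss) e^(−a t).
C(80.7) = 2.4525 + (-2.4525)·e^(−0.036203·80.7) = 2.4525 + (-2.4525)·0.053847 = 2.3205 mol/L.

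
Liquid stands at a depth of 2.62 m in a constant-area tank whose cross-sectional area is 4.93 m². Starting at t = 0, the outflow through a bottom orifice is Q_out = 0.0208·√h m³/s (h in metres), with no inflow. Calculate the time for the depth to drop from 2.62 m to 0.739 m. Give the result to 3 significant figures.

360 s

Volume balance on the tank: A dh/dt = −0.0208 √h.
This is separable: 2 d(√h)/dt = −0.0208/A, so √h = √h₀ − (0.0208/(2A)) t.
t = 2A(√h₀ − √h)/0.0208 = 2·4.93·(√2.62 − √0.739)/0.0208
  = 9.8600 × (1.6186 − 0.85965) / 0.0208 = 359.79 s.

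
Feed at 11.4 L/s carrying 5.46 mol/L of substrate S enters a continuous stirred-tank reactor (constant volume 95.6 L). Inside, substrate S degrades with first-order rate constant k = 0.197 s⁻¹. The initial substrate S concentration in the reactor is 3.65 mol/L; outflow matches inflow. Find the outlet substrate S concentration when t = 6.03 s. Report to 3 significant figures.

2.30 mol/L

Accumulation = in − out − consumed: V dC/dt = Q C_in − Q C − k V C.
This is linear with rate a = Q/V + k = 0.31625 s⁻¹.
C_ss = Q C_in/(Q + kV) = 2.0588 mol/L; C(t) = C_ss + (C₀ − C_ss) e^(−a t).
C(6.03) = 2.0588 + (1.5912)·e^(−0.31625·6.03) = 2.0588 + (1.5912)·0.14853 = 2.2951 mol/L.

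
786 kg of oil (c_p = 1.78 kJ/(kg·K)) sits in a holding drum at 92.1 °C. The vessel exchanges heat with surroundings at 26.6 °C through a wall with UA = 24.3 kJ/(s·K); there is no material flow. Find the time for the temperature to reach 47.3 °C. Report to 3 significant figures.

66.3 s

Lumped-capacitance energy balance: M c_p dT/dt = UA(T_amb − T).
τ = M c_p/UA = 57.575 s; T_ss = T_amb = 26.600 °C.
T(t) = T_ss + (T₀ − T_ss)e^(−t/τ); set T = 47.3:
t = −τ ln[(T − T_ss)/(T₀ − T_ss)] = −57.575 · ln(0.31603) = 66.322 s.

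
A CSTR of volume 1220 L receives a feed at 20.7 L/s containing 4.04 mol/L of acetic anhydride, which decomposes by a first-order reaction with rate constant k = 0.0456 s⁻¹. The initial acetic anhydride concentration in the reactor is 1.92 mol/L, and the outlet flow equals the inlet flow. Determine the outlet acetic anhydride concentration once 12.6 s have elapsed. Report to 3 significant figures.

Accumulation = in − out − consumed: V dC/dt = Q C_in − Q C − k V C.
This is linear with rate a = Q/V + k = 0.062567 s⁻¹.
C_ss = Q C_in/(Q + kV) = 1.0956 mol/L; C(t) = C_ss + (C₀ − C_ss) e^(−a t).
C(12.6) = 1.0956 + (0.82442)·e^(−0.062567·12.6) = 1.0956 + (0.82442)·0.45460 = 1.4704 mol/L.

1.47 mol/L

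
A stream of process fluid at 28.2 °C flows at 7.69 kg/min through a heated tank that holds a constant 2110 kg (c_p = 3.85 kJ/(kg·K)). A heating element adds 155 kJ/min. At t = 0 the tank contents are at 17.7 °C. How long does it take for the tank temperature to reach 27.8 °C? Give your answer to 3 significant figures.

282 min

First-law balance (no shaft work): M c_p dT/dt = ṁ c_p (T_in − T) + 155.
τ = M/ṁ = 274.38 min; T_ss = T_in + Q̇/(ṁ c_p) = 33.435 °C.
T(t) = T_ss + (T₀ − T_ss) e^(−t/τ). Set T = 27.8:
e^(−t/τ) = (27.8 − 33.435)/(17.7 − 33.435) = 0.35813
t = −274.38 · ln(0.35813) = 281.75 min.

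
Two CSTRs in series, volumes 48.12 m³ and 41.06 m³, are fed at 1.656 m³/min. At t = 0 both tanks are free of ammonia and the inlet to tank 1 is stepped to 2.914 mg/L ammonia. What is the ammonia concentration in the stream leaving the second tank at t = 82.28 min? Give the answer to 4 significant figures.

2.357 mg/L

Each tank obeys Vᵢ dCᵢ/dt = Q(Cᵢ₋₁ − Cᵢ), so τᵢ = Vᵢ/Q.
τ₁ = 48.12/1.656 = 29.0580 min; τ₂ = 41.06/1.656 = 24.7947 min.
Tank 1: C₁ = C_in(1 − e^(−t/τ₁)). Tank 2 (τ₁ ≠ τ₂): C₂ = C_in[1 − (τ₁ e^(−t/τ₁) − τ₂ e^(−t/τ₂))/(τ₁ − τ₂)].
At t = 82.28: e^(−t/τ₁) = 0.0589196, e^(−t/τ₂) = 0.0362088.
C₂ = 2.914·[1 − (29.0580·0.0589196 − 24.7947·0.0362088)/(4.26329)] = 2.914·0.808997 = 2.35742 mg/L.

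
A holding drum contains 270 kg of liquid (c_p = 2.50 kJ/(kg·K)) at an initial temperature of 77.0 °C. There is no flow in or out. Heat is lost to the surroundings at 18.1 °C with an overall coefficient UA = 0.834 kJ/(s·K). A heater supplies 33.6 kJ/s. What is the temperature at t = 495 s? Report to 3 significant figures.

68.5 °C

Lumped-capacitance energy balance: M c_p dT/dt = UA(T_amb − T) + Q̇.
dT/dt = (T_ss − T)/τ with T_ss = T_amb + Q̇/UA = 18.1 + 33.6/0.834 = 58.388 °C, τ = M c_p/UA = 270·2.50/0.834 = 809.35 s.
This is linear first-order; T(t) = T_ss + (T₀ − T_ss) e^(−t/τ).
T(495) = 58.388 + (18.612)·0.54248 = 68.485 °C.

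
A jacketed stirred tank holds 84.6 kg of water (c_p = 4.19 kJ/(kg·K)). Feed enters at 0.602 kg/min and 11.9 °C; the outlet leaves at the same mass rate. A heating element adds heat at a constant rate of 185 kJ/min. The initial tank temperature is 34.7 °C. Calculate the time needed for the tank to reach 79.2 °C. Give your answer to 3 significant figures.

298 min

M c_p dT/dt = ṁ c_p (T_in − T) + Q̇.
τ = M/ṁ = 140.53 min; T_ss = T_in + Q̇/(ṁ c_p) = 85.243 °C.
T(t) = T_ss + (T₀ − T_ss) e^(−t/τ). Set T = 79.2:
e^(−t/τ) = (79.2 − 85.243)/(34.7 − 85.243) = 0.11957
t = −140.53 · ln(0.11957) = 298.47 min.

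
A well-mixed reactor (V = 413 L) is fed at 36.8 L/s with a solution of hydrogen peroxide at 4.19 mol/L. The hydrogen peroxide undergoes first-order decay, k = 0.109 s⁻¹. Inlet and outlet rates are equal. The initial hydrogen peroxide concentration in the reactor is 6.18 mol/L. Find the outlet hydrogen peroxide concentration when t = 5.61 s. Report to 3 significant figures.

Species balance: V dC/dt = Q C_in − Q C − k V C.
This is linear with rate a = Q/V + k = 0.19810 s⁻¹.
C_ss = Q C_in/(Q + kV) = 1.8846 mol/L; C(t) = C_ss + (C₀ − C_ss) e^(−a t).
C(5.61) = 1.8846 + (4.2954)·e^(−0.19810·5.61) = 1.8846 + (4.2954)·0.32911 = 3.2983 mol/L.

3.30 mol/L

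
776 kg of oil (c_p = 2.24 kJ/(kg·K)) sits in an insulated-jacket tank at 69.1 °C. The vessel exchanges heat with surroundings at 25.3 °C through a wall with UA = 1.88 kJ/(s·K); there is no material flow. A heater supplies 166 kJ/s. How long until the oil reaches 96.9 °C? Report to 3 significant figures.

906 s

Heat balance on the well-mixed liquid: M c_p dT/dt = −UA(T − T_amb) + Q̇.
τ = M c_p/UA = 924.60 s; T_ss = T_amb + Q̇/UA = 25.3 + 166/1.88 = 113.60 °C.
T(t) = T_ss + (T₀ − T_ss)e^(−t/τ); set T = 96.9:
t = −τ ln[(T − T_ss)/(T₀ − T_ss)] = −924.60 · ln(0.37525) = 906.25 s.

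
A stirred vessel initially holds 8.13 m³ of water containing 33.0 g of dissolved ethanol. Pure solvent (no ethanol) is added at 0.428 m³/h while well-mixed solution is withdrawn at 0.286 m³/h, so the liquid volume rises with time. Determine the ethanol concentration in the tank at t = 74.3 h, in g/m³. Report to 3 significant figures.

0.331 g/m³

Let m(t) be the amount of ethanol. Volume: V(t) = V₀ + (Q_in − Q_out) t = 8.13 + 0.14200 t; V(74.3) = 18.681 m³.
Species balance (pure solvent in): dm/dt = −Q_out · m/V(t).
Separate: dm/m = −Q_out dt/V(t) ⇒ ln(m/m₀) = −(Q_out/(Q_in−Q_out)) ln(V/V₀).
m = m₀ (V₀/V)^(Q_out/(Q_in−Q_out)) = 33.0 × (8.13/18.681)^(2.0141) = 6.1777 g.
C = m/V = 6.1777/18.681 = 0.33070 g/m³.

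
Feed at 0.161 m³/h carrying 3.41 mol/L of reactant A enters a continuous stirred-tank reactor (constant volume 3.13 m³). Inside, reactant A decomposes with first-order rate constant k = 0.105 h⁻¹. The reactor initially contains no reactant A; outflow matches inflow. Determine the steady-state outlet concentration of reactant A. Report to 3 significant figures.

Species balance: V dC/dt = Q C_in − Q C − k V C.
Steady state (dC/dt = 0): C_ss = Q C_in/(Q + kV) = C_in/(1 + kV/Q).
C_ss = 0.161·3.41/(0.161 + 0.105·3.13) = 0.54901/0.48965 = 1.1212 mol/L.

1.12 mol/L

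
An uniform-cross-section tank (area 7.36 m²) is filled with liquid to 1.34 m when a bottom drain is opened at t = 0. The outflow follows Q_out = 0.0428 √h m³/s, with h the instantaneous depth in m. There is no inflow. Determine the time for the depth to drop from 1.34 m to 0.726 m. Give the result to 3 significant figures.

105 s

With no inflow, A dh/dt = −0.0428 √h.
This is separable: 2 d(√h)/dt = −0.0428/A, so √h = √h₀ − (0.0428/(2A)) t.
t = 2A(√h₀ − √h)/0.0428 = 2·7.36·(√1.34 − √0.726)/0.0428
  = 14.720 × (1.1576 − 0.85206) / 0.0428 = 105.08 s.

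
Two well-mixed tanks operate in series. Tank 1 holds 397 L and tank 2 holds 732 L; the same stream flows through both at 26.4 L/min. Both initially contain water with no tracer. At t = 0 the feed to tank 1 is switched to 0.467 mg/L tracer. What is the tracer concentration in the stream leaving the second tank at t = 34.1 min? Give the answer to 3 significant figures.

Each tank obeys Vᵢ dCᵢ/dt = Q(Cᵢ₋₁ − Cᵢ), so τᵢ = Vᵢ/Q.
τ₁ = 397/26.4 = 15.038 min; τ₂ = 732/26.4 = 27.727 min.
Solving the cascade with C₁(0)=C₂(0)=0 gives C₂(t) = C_in[1 − (τ₁ e^(−t/τ₁) − τ₂ e^(−t/τ₂))/(τ₁ − τ₂)].
At t = 34.1: e^(−t/τ₁) = 0.10356, e^(−t/τ₂) = 0.29234.
C₂ = 0.467·[1 − (15.038·0.10356 − 27.727·0.29234)/(-12.689)] = 0.467·0.48394 = 0.22600 mg/L.

0.226 mg/L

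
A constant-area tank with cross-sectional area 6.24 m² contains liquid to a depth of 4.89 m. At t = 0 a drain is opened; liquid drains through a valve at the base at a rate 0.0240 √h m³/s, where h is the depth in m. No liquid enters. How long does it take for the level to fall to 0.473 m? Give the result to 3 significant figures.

With no inflow, A dh/dt = −0.0240 √h.
Separate and integrate: 2(√h − √h₀) = −(0.0240/A) t.
t = 2A(√h₀ − √h)/0.0240 = 2·6.24·(√4.89 − √0.473)/0.0240
  = 12.480 × (2.2113 − 0.68775) / 0.0240 = 792.26 s.

792 s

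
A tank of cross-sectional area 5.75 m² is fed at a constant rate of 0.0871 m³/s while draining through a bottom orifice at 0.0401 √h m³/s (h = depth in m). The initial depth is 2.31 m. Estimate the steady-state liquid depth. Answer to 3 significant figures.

4.72 m

A dh/dt = Q_in − 0.0401 √h. Steady state requires inflow = outflow:
Q_in = 0.0401 √h_ss ⇒ √h_ss = 0.0871/0.0401 = 2.1721.
h_ss = 2.1721² = 4.7179 m. (Since h₀ = 2.31 m < h_ss, the level will rise toward this value.)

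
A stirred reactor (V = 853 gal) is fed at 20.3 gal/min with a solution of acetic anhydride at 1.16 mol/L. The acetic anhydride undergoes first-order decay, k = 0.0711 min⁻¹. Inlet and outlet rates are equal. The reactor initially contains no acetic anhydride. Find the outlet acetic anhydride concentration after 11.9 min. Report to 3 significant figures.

0.197 mol/L

Species balance: V dC/dt = Q C_in − Q C − k V C.
dC/dt = (Q/V) C_in − (Q/V + k) C; effective rate a = Q/V + k = 0.023798 + 0.0711 = 0.094898 min⁻¹.
C_ss = Q C_in/(Q + kV) = 0.29090 mol/L; C(t) = C_ss + (C₀ − C_ss) e^(−a t).
C(11.9) = 0.29090 + (-0.29090)·e^(−0.094898·11.9) = 0.29090 + (-0.29090)·0.32326 = 0.19686 mol/L.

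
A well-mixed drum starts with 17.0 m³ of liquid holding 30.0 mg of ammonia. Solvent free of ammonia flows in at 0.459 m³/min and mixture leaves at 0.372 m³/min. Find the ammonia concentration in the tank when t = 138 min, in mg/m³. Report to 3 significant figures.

0.105 mg/m³

Total volume: dV/dt = Q_in − Q_out = 0.087000 m³/min, so V(t) = 17.0 + 0.087000 t and V(138) = 29.006 m³.
No ammonia enters, so dm/dt = −Q_out · (m/V).
dm/m = −Q_out dt/(V₀ + 0.087000 t); integrating gives ln(m/m₀) = −(Q_out/(Q_in−Q_out)) ln(V/V₀).
m = m₀ (V₀/V)^(Q_out/(Q_in−Q_out)) = 30.0 × (17.0/29.006)^(4.2759) = 3.0546 mg.
C = m/V = 3.0546/29.006 = 0.10531 mg/m³.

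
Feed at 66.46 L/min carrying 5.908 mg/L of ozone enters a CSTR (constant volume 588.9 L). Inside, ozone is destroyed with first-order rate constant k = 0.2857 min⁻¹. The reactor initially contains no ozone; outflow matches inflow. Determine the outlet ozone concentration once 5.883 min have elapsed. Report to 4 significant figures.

V dC/dt = Q(C_in − C) − k V C.
dC/dt = (Q/V) C_in − (Q/V + k) C; effective rate a = Q/V + k = 0.112854 + 0.2857 = 0.398554 min⁻¹.
C_ss = Q C_in/(Q + kV) = 1.67291 mg/L; C(t) = C_ss + (C₀ − C_ss) e^(−a t).
C(5.883) = 1.67291 + (-1.67291)·e^(−0.398554·5.883) = 1.67291 + (-1.67291)·0.0958763 = 1.51251 mg/L.

1.513 mg/L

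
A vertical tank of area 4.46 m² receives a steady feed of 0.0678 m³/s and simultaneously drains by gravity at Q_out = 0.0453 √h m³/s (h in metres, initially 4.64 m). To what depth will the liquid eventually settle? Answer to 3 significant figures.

2.24 m

Level balance: A dh/dt = 0.0678 − 0.0453 √h. Setting dh/dt = 0:
Q_in = 0.0453 √h_ss ⇒ √h_ss = 0.0678/0.0453 = 1.4967.
h_ss = 1.4967² = 2.2401 m. (Since h₀ = 4.64 m > h_ss, the level will fall toward this value.)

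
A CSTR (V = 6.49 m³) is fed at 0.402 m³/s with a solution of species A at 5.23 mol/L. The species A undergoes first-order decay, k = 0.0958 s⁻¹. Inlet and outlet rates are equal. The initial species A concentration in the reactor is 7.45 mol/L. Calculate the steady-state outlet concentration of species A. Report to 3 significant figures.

Species balance: V dC/dt = Q C_in − Q C − k V C.
At steady state: 0 = Q C_in − (Q + kV) C_ss, so C_ss = Q C_in/(Q + kV).
C_ss = 0.402·5.23/(0.402 + 0.0958·6.49) = 2.1025/1.0237 = 2.0537 mol/L.

2.05 mol/L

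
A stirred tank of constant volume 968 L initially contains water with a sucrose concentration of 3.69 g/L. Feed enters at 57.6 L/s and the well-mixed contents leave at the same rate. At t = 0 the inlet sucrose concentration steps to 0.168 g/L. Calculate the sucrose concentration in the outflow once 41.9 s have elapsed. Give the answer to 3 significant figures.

0.459 g/L

Transient balance on the dissolved component: V dC/dt = Q(C_in − C).
Time constant τ = V/Q = 968/57.6 = 16.806 s.
C approaches C_in exponentially: C(t) = C_in + (C₀ − C_in) e^(−t/τ).
C(41.9) = 0.168 + (3.69 − 0.168)·e^(−41.9/16.806) = 0.168 + (3.5220)·0.082643 = 0.45907 g/L.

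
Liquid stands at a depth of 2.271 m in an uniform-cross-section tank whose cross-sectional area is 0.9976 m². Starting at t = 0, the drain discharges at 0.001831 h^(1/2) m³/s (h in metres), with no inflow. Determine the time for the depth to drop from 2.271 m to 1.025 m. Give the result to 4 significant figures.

Unsteady balance on liquid volume: A dh/dt = −0.001831 √h.
Separate and integrate: 2(√h − √h₀) = −(0.001831/A) t.
t = 2A(√h₀ − √h)/0.001831 = 2·0.9976·(√2.271 − √1.025)/0.001831
  = 1.99520 × (1.50698 − 1.01242) / 0.001831 = 538.912 s.

538.9 s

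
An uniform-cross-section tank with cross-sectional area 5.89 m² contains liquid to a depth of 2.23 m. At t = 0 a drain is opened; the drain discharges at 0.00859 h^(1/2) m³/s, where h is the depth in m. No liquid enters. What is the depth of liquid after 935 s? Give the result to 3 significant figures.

0.659 m

Volume balance on the tank: A dh/dt = −0.00859 √h.
This is separable: 2 d(√h)/dt = −0.00859/A, so √h = √h₀ − (0.00859/(2A)) t.
√h = √2.23 − 0.00859·935/(2·5.89) = 1.4933 − 0.68180 = 0.81151.
h = 0.81151² = 0.65856 m.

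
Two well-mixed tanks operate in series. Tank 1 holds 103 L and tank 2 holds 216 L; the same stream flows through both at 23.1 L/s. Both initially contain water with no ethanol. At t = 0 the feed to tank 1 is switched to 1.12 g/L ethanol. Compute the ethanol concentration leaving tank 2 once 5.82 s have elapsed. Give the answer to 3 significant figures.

0.248 g/L

Species balance on tank i: dCᵢ/dt = (Cᵢ₋₁ − Cᵢ)/τᵢ with τᵢ = Vᵢ/Q.
τ₁ = 103/23.1 = 4.4589 s; τ₂ = 216/23.1 = 9.3506 s.
Solving the cascade with C₁(0)=C₂(0)=0 gives C₂(t) = C_in[1 − (τ₁ e^(−t/τ₁) − τ₂ e^(−t/τ₂))/(τ₁ − τ₂)].
At t = 5.82: e^(−t/τ₁) = 0.27110, e^(−t/τ₂) = 0.53665.
C₂ = 1.12·[1 − (4.4589·0.27110 − 9.3506·0.53665)/(-4.8918)] = 1.12·0.22131 = 0.24787 g/L.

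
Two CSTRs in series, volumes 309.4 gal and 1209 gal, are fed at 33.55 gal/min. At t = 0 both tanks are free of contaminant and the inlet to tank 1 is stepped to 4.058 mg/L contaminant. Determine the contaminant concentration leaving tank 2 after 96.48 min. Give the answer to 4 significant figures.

3.683 mg/L

Each tank obeys Vᵢ dCᵢ/dt = Q(Cᵢ₋₁ − Cᵢ), so τᵢ = Vᵢ/Q.
τ₁ = 309.4/33.55 = 9.22206 min; τ₂ = 1209/33.55 = 36.0358 min.
Tank 1: C₁ = C_in(1 − e^(−t/τ₁)). Tank 2 (τ₁ ≠ τ₂): C₂ = C_in[1 − (τ₁ e^(−t/τ₁) − τ₂ e^(−t/τ₂))/(τ₁ − τ₂)].
At t = 96.48: e^(−t/τ₁) = 2.86066e-05, e^(−t/τ₂) = 0.0687458.
C₂ = 4.058·[1 − (9.22206·2.86066e-05 − 36.0358·0.0687458)/(-26.8137)] = 4.058·0.907620 = 3.68312 mg/L.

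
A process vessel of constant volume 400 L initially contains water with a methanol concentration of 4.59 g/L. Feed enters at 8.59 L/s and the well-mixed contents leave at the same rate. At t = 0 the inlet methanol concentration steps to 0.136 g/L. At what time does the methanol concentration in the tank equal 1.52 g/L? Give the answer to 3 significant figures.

Unsteady species balance (constant V, well mixed): V dC/dt = Q(C_in − C), so τ = V/Q = 46.566 s.
C(t) = C_in + (C₀ − C_in) e^(−t/τ). Set C = 1.52 and solve for t:
e^(−t/τ) = (C − C_in)/(C₀ − C_in) = (1.52 − 0.136)/(4.59 − 0.136) = 0.31073
t = −τ ln(…) = 46.566 × 1.1688 = 54.427 s.

54.4 s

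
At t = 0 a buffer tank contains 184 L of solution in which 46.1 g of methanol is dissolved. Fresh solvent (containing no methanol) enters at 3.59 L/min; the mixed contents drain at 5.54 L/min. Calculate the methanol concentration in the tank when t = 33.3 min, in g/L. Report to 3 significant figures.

Total volume: dV/dt = Q_in − Q_out = -1.9500 L/min, so V(t) = 184 − 1.9500 t and V(33.3) = 119.06 L.
Solute balance: dm/dt = 0 − Q_out C = −Q_out m/V(t).
Separate: dm/m = −Q_out dt/V(t) ⇒ ln(m/m₀) = −(Q_out/(Q_in−Q_out)) ln(V/V₀).
m = m₀ (V₀/V)^(Q_out/(Q_in−Q_out)) = 46.1 × (184/119.06)^(-2.8410) = 13.386 g.
C = m/V = 13.386/119.06 = 0.11243 g/L.

0.112 g/L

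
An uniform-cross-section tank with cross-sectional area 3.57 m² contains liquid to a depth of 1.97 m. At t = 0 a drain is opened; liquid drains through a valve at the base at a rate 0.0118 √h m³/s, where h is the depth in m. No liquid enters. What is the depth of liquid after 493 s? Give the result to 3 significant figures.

A dh/dt = −Q_out = −0.0118 √h.
This is separable: 2 d(√h)/dt = −0.0118/A, so √h = √h₀ − (0.0118/(2A)) t.
√h = √1.97 − 0.0118·493/(2·3.57) = 1.4036 − 0.81476 = 0.58880.
h = 0.58880² = 0.34669 m.

0.347 m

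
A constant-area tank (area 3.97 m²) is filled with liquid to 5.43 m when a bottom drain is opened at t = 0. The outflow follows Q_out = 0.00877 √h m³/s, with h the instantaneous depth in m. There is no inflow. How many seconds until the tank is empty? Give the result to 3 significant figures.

2110 s

A dh/dt = −Q_out = −0.00877 √h.
This is separable: 2 d(√h)/dt = −0.00877/A, so √h = √h₀ − (0.00877/(2A)) t.
Set h = 0: 2√h₀ = (0.00877/A) t_empty ⇒ t_empty = 2A√h₀/0.00877.
t_empty = 2·3.97·√5.43/0.00877 = 7.9400·2.3302/0.00877 = 2109.7 s.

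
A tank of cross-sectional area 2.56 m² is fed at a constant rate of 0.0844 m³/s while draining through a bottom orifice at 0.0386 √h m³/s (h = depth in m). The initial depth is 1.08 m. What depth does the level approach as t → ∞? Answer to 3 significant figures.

4.78 m

A dh/dt = Q_in − 0.0386 √h. Steady state requires inflow = outflow:
Q_in = 0.0386 √h_ss ⇒ √h_ss = 0.0844/0.0386 = 2.1865.
h_ss = 2.1865² = 4.7809 m. (Since h₀ = 1.08 m < h_ss, the level will rise toward this value.)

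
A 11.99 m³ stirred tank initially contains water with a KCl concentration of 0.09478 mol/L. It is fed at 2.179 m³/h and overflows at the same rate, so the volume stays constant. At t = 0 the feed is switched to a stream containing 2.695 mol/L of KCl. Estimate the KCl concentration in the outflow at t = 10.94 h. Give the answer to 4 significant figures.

2.339 mol/L

Unsteady species balance (constant V, well mixed): V dC/dt = Q(C_in − C).
Rewrite as dC/dt + C/τ = C_in/τ, τ = V/Q = 5.50252 h.
Integrating: C(t) = C_in + (C₀ − C_in) e^(−t/τ).
C(10.94) = 2.695 + (0.09478 − 2.695)·e^(−10.94/5.50252) = 2.695 + (-2.60022)·0.136945 = 2.33891 mol/L.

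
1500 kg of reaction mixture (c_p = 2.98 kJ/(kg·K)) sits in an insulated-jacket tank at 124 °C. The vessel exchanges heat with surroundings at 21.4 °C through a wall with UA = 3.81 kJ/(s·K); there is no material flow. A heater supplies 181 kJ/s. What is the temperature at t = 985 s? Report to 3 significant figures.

92.7 °C

Heat balance on the well-mixed liquid: M c_p dT/dt = −UA(T − T_amb) + Q̇.
dT/dt = (T_ss − T)/τ with T_ss = T_amb + Q̇/UA = 21.4 + 181/3.81 = 68.907 °C, τ = M c_p/UA = 1500·2.98/3.81 = 1173.2 s.
Integrating: T(t) = T_ss + (T₀ − T_ss) e^(−t/τ).
T(985) = 68.907 + (55.093)·0.43190 = 92.701 °C.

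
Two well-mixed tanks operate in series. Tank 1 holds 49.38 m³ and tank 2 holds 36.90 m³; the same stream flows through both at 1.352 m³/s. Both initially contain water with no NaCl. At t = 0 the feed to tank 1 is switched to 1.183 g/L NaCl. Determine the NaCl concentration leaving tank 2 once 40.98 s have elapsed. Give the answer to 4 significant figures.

Time constants: τᵢ = Vᵢ/Q for each well-mixed tank.
τ₁ = 49.38/1.352 = 36.5237 s; τ₂ = 36.90/1.352 = 27.2929 s.
Tank 1: C₁ = C_in(1 − e^(−t/τ₁)). Tank 2 (τ₁ ≠ τ₂): C₂ = C_in[1 − (τ₁ e^(−t/τ₁) − τ₂ e^(−t/τ₂))/(τ₁ − τ₂)].
At t = 40.98: e^(−t/τ₁) = 0.325624, e^(−t/τ₂) = 0.222798.
C₂ = 1.183·[1 − (36.5237·0.325624 − 27.2929·0.222798)/(9.23077)] = 1.183·0.370348 = 0.438121 g/L.

0.4381 g/L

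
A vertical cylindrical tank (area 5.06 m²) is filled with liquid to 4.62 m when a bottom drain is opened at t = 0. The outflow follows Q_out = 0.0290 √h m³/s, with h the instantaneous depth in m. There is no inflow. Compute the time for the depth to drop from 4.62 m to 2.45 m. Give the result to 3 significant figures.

204 s

With no inflow, A dh/dt = −0.0290 √h.
This is separable: 2 d(√h)/dt = −0.0290/A, so √h = √h₀ − (0.0290/(2A)) t.
t = 2A(√h₀ − √h)/0.0290 = 2·5.06·(√4.62 − √2.45)/0.0290
  = 10.120 × (2.1494 − 1.5652) / 0.0290 = 203.86 s.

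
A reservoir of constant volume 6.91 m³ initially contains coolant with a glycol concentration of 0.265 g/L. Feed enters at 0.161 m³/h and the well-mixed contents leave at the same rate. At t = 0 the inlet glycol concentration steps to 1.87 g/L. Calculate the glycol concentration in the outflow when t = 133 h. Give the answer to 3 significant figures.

1.80 g/L

Accumulation = in − out for the solute gives V dC/dt = Q(C_in − C).
So dC/dt = (C_in − C)/τ with τ = V/Q = 6.91/0.161 = 42.919 h.
Integrating: C(t) = C_in + (C₀ − C_in) e^(−t/τ).
C(133) = 1.87 + (0.265 − 1.87)·e^(−133/42.919) = 1.87 + (-1.6050)·0.045101 = 1.7976 g/L.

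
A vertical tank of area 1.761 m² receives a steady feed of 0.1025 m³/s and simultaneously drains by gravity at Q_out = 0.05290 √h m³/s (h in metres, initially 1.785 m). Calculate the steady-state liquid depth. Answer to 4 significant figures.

3.754 m

Unsteady balance on liquid volume: A dh/dt = Q_in − 0.05290 √h. At steady state dh/dt = 0:
Q_in = 0.05290 √h_ss ⇒ √h_ss = 0.1025/0.05290 = 1.93762.
h_ss = 1.93762² = 3.75436 m. (Since h₀ = 1.785 m < h_ss, the level will rise toward this value.)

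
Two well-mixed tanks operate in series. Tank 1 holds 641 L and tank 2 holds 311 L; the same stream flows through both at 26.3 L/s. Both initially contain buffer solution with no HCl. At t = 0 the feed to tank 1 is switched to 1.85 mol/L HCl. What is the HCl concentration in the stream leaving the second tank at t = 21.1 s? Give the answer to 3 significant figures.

0.631 mol/L

Species balance on tank i: dCᵢ/dt = (Cᵢ₋₁ − Cᵢ)/τᵢ with τᵢ = Vᵢ/Q.
τ₁ = 641/26.3 = 24.373 s; τ₂ = 311/26.3 = 11.825 s.
Tank 1: C₁ = C_in(1 − e^(−t/τ₁)). Tank 2 (τ₁ ≠ τ₂): C₂ = C_in[1 − (τ₁ e^(−t/τ₁) − τ₂ e^(−t/τ₂))/(τ₁ − τ₂)].
At t = 21.1: e^(−t/τ₁) = 0.42075, e^(−t/τ₂) = 0.16791.
C₂ = 1.85·[1 − (24.373·0.42075 − 11.825·0.16791)/(12.548)] = 1.85·0.34097 = 0.63080 mol/L.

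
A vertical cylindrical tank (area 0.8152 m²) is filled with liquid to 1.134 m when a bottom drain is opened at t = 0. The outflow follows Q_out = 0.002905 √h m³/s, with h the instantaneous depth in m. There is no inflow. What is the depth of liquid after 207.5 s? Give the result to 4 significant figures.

A dh/dt = −Q_out = −0.002905 √h.
∫ h^(−1/2) dh = −(0.002905/A) ∫ dt, giving 2√h = 2√h₀ − (0.002905/A) t.
√h = √1.134 − 0.002905·207.5/(2·0.8152) = 1.06489 − 0.369718 = 0.695177.
h = 0.695177² = 0.483271 m.

0.4833 m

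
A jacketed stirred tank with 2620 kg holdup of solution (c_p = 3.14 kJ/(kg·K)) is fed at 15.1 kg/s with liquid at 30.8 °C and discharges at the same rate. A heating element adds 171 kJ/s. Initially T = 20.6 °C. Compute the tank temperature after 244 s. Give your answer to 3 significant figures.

Heat balance on the well-mixed liquid: M c_p dT/dt = ṁ c_p (T_in − T) + 171.
τ = M/ṁ = 173.51 s; T_ss = T_in + Q̇/(ṁ c_p) = 30.8 + 171/(15.1·3.14) = 34.407 °C.
Solution: T(t) = T_ss + (T₀ − T_ss) e^(−t/τ).
T(244) = 34.407 + (-13.807)·e^(−244/173.51) = 34.407 + (-13.807)·0.24506 = 31.023 °C.

31.0 °C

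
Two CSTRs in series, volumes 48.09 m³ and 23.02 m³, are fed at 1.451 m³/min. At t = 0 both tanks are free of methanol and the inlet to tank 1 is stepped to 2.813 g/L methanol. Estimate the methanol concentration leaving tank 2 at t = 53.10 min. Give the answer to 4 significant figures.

1.817 g/L

Time constants: τᵢ = Vᵢ/Q for each well-mixed tank.
τ₁ = 48.09/1.451 = 33.1427 min; τ₂ = 23.02/1.451 = 15.8649 min.
Tank 1: C₁ = C_in(1 − e^(−t/τ₁)). Tank 2 (τ₁ ≠ τ₂): C₂ = C_in[1 − (τ₁ e^(−t/τ₁) − τ₂ e^(−t/τ₂))/(τ₁ − τ₂)].
At t = 53.10: e^(−t/τ₁) = 0.201460, e^(−t/τ₂) = 0.0351895.
C₂ = 2.813·[1 − (33.1427·0.201460 − 15.8649·0.0351895)/(17.2777)] = 2.813·0.645866 = 1.81682 g/L.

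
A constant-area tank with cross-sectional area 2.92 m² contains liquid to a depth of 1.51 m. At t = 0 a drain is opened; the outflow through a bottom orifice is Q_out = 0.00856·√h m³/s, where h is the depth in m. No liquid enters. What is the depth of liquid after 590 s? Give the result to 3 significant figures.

A dh/dt = −Q_out = −0.00856 √h.
This is separable: 2 d(√h)/dt = −0.00856/A, so √h = √h₀ − (0.00856/(2A)) t.
√h = √1.51 − 0.00856·590/(2·2.92) = 1.2288 − 0.86479 = 0.36403.
h = 0.36403² = 0.13251 m.

0.133 m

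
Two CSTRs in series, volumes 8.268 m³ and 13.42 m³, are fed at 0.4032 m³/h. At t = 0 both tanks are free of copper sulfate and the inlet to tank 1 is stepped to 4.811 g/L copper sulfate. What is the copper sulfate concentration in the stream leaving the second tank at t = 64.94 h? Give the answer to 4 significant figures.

Species balance on tank i: dCᵢ/dt = (Cᵢ₋₁ − Cᵢ)/τᵢ with τᵢ = Vᵢ/Q.
τ₁ = 8.268/0.4032 = 20.5060 h; τ₂ = 13.42/0.4032 = 33.2837 h.
Tank 1: C₁ = C_in(1 − e^(−t/τ₁)). Tank 2 (τ₁ ≠ τ₂): C₂ = C_in[1 − (τ₁ e^(−t/τ₁) − τ₂ e^(−t/τ₂))/(τ₁ − τ₂)].
At t = 64.94: e^(−t/τ₁) = 0.0421346, e^(−t/τ₂) = 0.142117.
C₂ = 4.811·[1 − (20.5060·0.0421346 − 33.2837·0.142117)/(-12.7778)] = 4.811·0.697429 = 3.35533 g/L.

3.355 g/L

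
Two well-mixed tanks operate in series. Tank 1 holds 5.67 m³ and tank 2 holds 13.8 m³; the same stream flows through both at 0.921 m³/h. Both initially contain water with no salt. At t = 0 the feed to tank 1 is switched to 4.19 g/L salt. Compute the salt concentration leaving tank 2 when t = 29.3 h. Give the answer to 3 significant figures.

3.21 g/L

Each tank obeys Vᵢ dCᵢ/dt = Q(Cᵢ₋₁ − Cᵢ), so τᵢ = Vᵢ/Q.
τ₁ = 5.67/0.921 = 6.1564 h; τ₂ = 13.8/0.921 = 14.984 h.
Tank 1: C₁ = C_in(1 − e^(−t/τ₁)). Tank 2 (τ₁ ≠ τ₂): C₂ = C_in[1 − (τ₁ e^(−t/τ₁) − τ₂ e^(−t/τ₂))/(τ₁ − τ₂)].
At t = 29.3: e^(−t/τ₁) = 0.0085715, e^(−t/τ₂) = 0.14150.
C₂ = 4.19·[1 − (6.1564·0.0085715 − 14.984·0.14150)/(-8.8274)] = 4.19·0.76579 = 3.2087 g/L.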